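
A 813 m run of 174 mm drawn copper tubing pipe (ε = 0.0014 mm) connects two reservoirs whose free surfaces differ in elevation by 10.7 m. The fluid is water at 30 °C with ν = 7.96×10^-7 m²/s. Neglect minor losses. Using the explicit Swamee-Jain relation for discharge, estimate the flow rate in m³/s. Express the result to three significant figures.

Q ≈ 0.0428 m³/s

Swamee-Jain (Type II): Q = -0.965·√(gD⁵h_f/L)·ln[ε/(3.7D) + √(3.17ν²L/(gD³h_f))]
√(gD⁵h_f/L) = √(9.81·0.174⁵·10.7/813) = 0.004538
ε/(3.7D) = 2.17×10^-6; √(3.17ν²L/(gD³h_f)) = 5.43×10^-5
Q = -0.965·0.004538·ln(5.652×10^-5) = 0.04283 m³/s
Check: V = 1.80 m/s, Re = 3.94×10^5, f = 0.01378, h_f = 10.6 m ≈ 10.7 m ✓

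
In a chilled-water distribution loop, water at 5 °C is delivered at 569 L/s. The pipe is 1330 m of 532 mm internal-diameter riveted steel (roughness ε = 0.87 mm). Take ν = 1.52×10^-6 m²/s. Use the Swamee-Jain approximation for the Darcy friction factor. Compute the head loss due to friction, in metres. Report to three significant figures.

V = 4Q/(πD²) = 4·0.569/(π·0.532²) = 2.560 m/s
Re = VD/ν = 2.560·0.532/1.52×10^-6 = 8.96×10^5 → turbulent
ε/D = 0.87/532 = 0.00164
Swamee-Jain: f = 0.02254
h_f = f(L/D)V²/(2g) = 0.02254·(1330/0.532)·2.560²/(2·9.81) = 18.82 m

h_f ≈ 18.8 m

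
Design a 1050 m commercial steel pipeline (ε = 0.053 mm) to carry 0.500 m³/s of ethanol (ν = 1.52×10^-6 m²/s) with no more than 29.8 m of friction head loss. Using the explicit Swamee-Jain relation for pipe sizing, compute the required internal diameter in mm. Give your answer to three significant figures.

D ≈ 403 mm

Swamee-Jain (Type III): D = 0.66·[ε^1.25·(LQ²/(gh_f))^4.75 + ν·Q^9.4·(L/(gh_f))^5.2]^0.04
LQ²/(gh_f) = 0.8979; L/(gh_f) = 3.592
Term 1 = ε^1.25·(…)^4.75 = 2.71×10^-6; Term 2 = ν·Q^9.4·(…)^5.2 = 1.74×10^-6
D = 0.66·(2.71×10^-6 + 1.74×10^-6)^0.04 = 0.4032 m = 403 mm
Check: V = 3.92 m/s, Re = 1.04×10^6, f = 0.01391, h_f = 28.3 m ≈ 29.8 m ✓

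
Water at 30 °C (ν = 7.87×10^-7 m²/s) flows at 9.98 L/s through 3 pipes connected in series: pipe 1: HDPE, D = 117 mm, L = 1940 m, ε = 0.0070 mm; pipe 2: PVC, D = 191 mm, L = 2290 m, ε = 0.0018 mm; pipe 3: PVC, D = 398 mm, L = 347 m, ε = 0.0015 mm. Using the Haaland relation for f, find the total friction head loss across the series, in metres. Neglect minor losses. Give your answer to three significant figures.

H ≈ 13.8 m

Pipe 1: V = 0.9283 m/s, Re = 1.38×10^5, ε/D = 5.98×10^-5, f = 0.01700, h_1 = f(L/D)V²/2g = 12.38 m
Pipe 2: V = 0.3483 m/s, Re = 8.45×10^4, ε/D = 9.42×10^-6, f = 0.01850, h_2 = f(L/D)V²/2g = 1.371 m
Pipe 3: V = 0.08022 m/s, Re = 4.06×10^4, ε/D = 3.77×10^-6, f = 0.02173, h_3 = f(L/D)V²/2g = 0.006214 m
Series → Q common, losses add: H = Σh = 13.76 m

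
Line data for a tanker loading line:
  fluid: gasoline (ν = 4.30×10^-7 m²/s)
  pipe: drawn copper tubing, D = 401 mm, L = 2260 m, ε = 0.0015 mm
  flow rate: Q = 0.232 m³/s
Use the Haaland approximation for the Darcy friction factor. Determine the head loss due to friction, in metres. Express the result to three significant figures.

V = 4Q/(πD²) = 4·0.232/(π·0.401²) = 1.837 m/s
Re = VD/ν = 1.837·0.401/4.30×10^-7 = 1.71×10^6 → turbulent
ε/D = 0.0015/401 = 3.74×10^-6
Haaland: f = 0.01070
h_f = f(L/D)V²/(2g) = 0.01070·(2260/0.401)·1.837²/(2·9.81) = 10.37 m

h_f ≈ 10.4 m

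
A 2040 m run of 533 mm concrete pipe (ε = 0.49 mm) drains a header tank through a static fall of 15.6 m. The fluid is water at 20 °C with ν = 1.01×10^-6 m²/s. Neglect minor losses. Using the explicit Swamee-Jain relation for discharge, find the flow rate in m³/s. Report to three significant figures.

Swamee-Jain (Type II): Q = -0.965·√(gD⁵h_f/L)·ln[ε/(3.7D) + √(3.17ν²L/(gD³h_f))]
√(gD⁵h_f/L) = √(9.81·0.533⁵·15.6/2040) = 0.05681
ε/(3.7D) = 2.48×10^-4; √(3.17ν²L/(gD³h_f)) = 1.69×10^-5
Q = -0.965·0.05681·ln(2.653×10^-4) = 0.4514 m³/s
Check: V = 2.02 m/s, Re = 1.07×10^6, f = 0.01963, h_f = 15.7 m ≈ 15.6 m ✓

Q ≈ 0.451 m³/s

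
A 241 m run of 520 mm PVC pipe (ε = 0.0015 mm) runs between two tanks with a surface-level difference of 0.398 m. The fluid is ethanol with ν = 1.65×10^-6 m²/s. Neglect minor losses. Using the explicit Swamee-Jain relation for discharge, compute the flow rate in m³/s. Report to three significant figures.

Swamee-Jain (Type II): Q = -0.965·√(gD⁵h_f/L)·ln[ε/(3.7D) + √(3.17ν²L/(gD³h_f))]
√(gD⁵h_f/L) = √(9.81·0.520⁵·0.398/241) = 0.02482
ε/(3.7D) = 7.80×10^-7; √(3.17ν²L/(gD³h_f)) = 6.16×10^-5
Q = -0.965·0.02482·ln(6.233×10^-5) = 0.2319 m³/s
Check: V = 1.09 m/s, Re = 3.44×10^5, f = 0.01405, h_f = 0.396 m ≈ 0.398 m ✓

Q ≈ 0.232 m³/s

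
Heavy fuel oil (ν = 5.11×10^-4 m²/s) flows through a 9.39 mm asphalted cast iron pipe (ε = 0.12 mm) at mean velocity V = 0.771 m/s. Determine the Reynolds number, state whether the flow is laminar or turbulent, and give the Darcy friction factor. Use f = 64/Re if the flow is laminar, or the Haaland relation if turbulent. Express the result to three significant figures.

Re = VD/ν = 0.7710·0.00939/5.11×10^-4 = 14.2
Re < 2300 → laminar → f = 64/Re = 4.517

Re ≈ 14.2; laminar; f = 64/Re ≈ 4.52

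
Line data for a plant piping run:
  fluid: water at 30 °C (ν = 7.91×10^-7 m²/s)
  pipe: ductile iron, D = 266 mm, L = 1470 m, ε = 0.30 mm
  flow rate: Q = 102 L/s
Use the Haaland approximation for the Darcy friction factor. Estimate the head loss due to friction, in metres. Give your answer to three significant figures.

h_f ≈ 19.6 m

V = 4Q/(πD²) = 4·0.102/(π·0.266²) = 1.835 m/s
Re = VD/ν = 1.835·0.266/7.91×10^-7 = 6.17×10^5 → turbulent
ε/D = 0.30/266 = 0.00113
Haaland: f = 0.02066
h_f = f(L/D)V²/(2g) = 0.02066·(1470/0.266)·1.835²/(2·9.81) = 19.60 m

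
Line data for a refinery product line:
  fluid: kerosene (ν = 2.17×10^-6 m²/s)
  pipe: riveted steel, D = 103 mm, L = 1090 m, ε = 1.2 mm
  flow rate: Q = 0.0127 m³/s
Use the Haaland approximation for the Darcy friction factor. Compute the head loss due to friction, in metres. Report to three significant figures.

h_f ≈ 51.0 m

V = 4Q/(πD²) = 4·0.0127/(π·0.103²) = 1.524 m/s
Re = VD/ν = 1.524·0.103/2.17×10^-6 = 7.23×10^4 → turbulent
ε/D = 1.2/103 = 0.0117
Haaland: f = 0.04072
h_f = f(L/D)V²/(2g) = 0.04072·(1090/0.103)·1.524²/(2·9.81) = 51.03 m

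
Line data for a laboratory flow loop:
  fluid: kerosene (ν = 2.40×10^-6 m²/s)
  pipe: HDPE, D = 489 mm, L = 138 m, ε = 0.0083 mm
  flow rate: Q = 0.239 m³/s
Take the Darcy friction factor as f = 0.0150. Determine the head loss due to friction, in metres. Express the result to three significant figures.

V = 4Q/(πD²) = 4·0.239/(π·0.489²) = 1.273 m/s
h_f = f(L/D)V²/(2g) = 0.01500·(138/0.489)·1.273²/(2·9.81) = 0.3494 m

h_f ≈ 0.349 m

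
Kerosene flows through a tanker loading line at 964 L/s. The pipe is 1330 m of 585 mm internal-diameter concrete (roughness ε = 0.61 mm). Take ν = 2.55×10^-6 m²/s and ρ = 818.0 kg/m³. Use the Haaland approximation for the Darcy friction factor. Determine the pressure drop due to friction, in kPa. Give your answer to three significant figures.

V = 4Q/(πD²) = 4·0.964/(π·0.585²) = 3.587 m/s
Re = VD/ν = 3.587·0.585/2.55×10^-6 = 8.23×10^5 → turbulent
ε/D = 0.61/585 = 0.00104
Haaland: f = 0.02019
h_f = f(L/D)V²/(2g) = 0.02019·(1330/0.585)·3.587²/(2·9.81) = 30.09 m
Δp = ρg·h_f = 818.0·9.81·30.09 = 241.5 kPa

Δp ≈ 241 kPa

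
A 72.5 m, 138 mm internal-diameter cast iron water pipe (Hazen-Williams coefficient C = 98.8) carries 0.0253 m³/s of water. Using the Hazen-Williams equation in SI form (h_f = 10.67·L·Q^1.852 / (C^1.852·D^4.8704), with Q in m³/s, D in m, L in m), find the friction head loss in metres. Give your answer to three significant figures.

h_f = 10.67·72.5·0.0253^1.852 / (98.8^1.852·0.138^4.8704) = 2.666 m

h_f ≈ 2.67 m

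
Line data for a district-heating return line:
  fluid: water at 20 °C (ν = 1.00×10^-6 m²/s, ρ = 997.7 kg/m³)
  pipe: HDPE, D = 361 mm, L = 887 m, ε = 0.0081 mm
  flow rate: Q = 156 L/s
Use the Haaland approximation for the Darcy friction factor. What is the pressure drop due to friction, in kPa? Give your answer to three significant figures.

Δp ≈ 37.4 kPa

V = 4Q/(πD²) = 4·0.156/(π·0.361²) = 1.524 m/s
Re = VD/ν = 1.524·0.361/1.00×10^-6 = 5.50×10^5 → turbulent
ε/D = 0.0081/361 = 2.24×10^-5
Haaland: f = 0.01313
h_f = f(L/D)V²/(2g) = 0.01313·(887/0.361)·1.524²/(2·9.81) = 3.819 m
Δp = ρg·h_f = 997.7·9.81·3.819 = 37.37 kPa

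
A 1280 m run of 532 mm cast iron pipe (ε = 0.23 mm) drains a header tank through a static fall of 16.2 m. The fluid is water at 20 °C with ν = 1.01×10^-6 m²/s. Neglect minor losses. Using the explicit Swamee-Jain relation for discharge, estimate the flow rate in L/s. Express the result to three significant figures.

Q ≈ 628 L/s

Swamee-Jain (Type II): Q = -0.965·√(gD⁵h_f/L)·ln[ε/(3.7D) + √(3.17ν²L/(gD³h_f))]
√(gD⁵h_f/L) = √(9.81·0.532⁵·16.2/1280) = 0.07274
ε/(3.7D) = 1.17×10^-4; √(3.17ν²L/(gD³h_f)) = 1.32×10^-5
Q = -0.965·0.07274·ln(1.300×10^-4) = 0.6281 m³/s
Check: V = 2.83 m/s, Re = 1.49×10^6, f = 0.01663, h_f = 16.3 m ≈ 16.2 m ✓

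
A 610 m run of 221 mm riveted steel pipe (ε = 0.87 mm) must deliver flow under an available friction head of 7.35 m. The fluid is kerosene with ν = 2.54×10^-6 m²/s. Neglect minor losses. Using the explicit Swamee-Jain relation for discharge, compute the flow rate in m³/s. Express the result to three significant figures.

Swamee-Jain (Type II): Q = -0.965·√(gD⁵h_f/L)·ln[ε/(3.7D) + √(3.17ν²L/(gD³h_f))]
√(gD⁵h_f/L) = √(9.81·0.221⁵·7.35/610) = 0.007894
ε/(3.7D) = 0.00106; √(3.17ν²L/(gD³h_f)) = 1.27×10^-4
Q = -0.965·0.007894·ln(0.001191) = 0.05129 m³/s
Check: V = 1.34 m/s, Re = 1.16×10^5, f = 0.02947, h_f = 7.41 m ≈ 7.35 m ✓

Q ≈ 0.0513 m³/s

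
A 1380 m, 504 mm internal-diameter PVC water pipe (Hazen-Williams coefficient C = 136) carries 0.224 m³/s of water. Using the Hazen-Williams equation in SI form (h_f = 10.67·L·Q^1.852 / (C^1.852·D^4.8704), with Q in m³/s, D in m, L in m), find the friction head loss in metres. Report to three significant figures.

h_f = 10.67·1380·0.224^1.852 / (136^1.852·0.504^4.8704) = 2.902 m

h_f ≈ 2.90 m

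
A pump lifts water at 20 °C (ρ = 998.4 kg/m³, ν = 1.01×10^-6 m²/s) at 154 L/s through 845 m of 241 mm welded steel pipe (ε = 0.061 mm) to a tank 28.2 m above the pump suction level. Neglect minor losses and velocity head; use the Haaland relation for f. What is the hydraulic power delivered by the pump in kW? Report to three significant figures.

P_hyd ≈ 89.6 kW

V = 4Q/(πD²) = 3.376 m/s; Re = 8.06×10^5; ε/D = 2.53×10^-4; f = 0.01531
h_f = f(L/D)V²/2g = 31.19 m
Total head H = z + h_f = 28.2 + 31.19 = 59.39 m
P_hyd = ρgQH = 998.4·9.81·0.154·59.39 = 89.57 kW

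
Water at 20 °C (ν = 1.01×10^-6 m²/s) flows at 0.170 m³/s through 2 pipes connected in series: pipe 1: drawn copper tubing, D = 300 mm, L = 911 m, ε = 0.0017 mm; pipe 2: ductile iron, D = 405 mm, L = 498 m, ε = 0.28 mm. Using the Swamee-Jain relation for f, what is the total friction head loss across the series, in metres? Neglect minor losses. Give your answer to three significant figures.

Pipe 1: V = 2.405 m/s, Re = 7.14×10^5, ε/D = 5.67×10^-6, f = 0.01241, h_1 = f(L/D)V²/2g = 11.11 m
Pipe 2: V = 1.320 m/s, Re = 5.29×10^5, ε/D = 6.91×10^-4, f = 0.01883, h_2 = f(L/D)V²/2g = 2.056 m
Series → Q common, losses add: H = Σh = 13.16 m

H ≈ 13.2 m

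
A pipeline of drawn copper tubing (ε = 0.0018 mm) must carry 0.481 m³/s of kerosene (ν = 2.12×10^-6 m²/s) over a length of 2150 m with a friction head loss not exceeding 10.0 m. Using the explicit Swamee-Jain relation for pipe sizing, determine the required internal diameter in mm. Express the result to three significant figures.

D ≈ 565 mm

Swamee-Jain (Type III): D = 0.66·[ε^1.25·(LQ²/(gh_f))^4.75 + ν·Q^9.4·(L/(gh_f))^5.2]^0.04
LQ²/(gh_f) = 5.071; L/(gh_f) = 21.92
Term 1 = ε^1.25·(…)^4.75 = 1.47×10^-4; Term 2 = ν·Q^9.4·(…)^5.2 = 0.0204
D = 0.66·(1.47×10^-4 + 0.0204)^0.04 = 0.5651 m = 565 mm
Check: V = 1.92 m/s, Re = 5.11×10^5, f = 0.01309, h_f = 9.34 m ≈ 10.0 m ✓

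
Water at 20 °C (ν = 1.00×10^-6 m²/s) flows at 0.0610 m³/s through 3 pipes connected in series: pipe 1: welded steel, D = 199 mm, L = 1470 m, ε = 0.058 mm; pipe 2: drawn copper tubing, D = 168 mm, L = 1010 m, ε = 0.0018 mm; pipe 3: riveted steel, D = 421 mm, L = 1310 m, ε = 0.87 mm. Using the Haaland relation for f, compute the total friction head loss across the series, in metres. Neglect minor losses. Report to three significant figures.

H ≈ 55.5 m

Pipe 1: V = 1.961 m/s, Re = 3.90×10^5, ε/D = 2.91×10^-4, f = 0.01637, h_1 = f(L/D)V²/2g = 23.71 m
Pipe 2: V = 2.752 m/s, Re = 4.62×10^5, ε/D = 1.07×10^-5, f = 0.01336, h_2 = f(L/D)V²/2g = 31.01 m
Pipe 3: V = 0.4382 m/s, Re = 1.84×10^5, ε/D = 0.00207, f = 0.02450, h_3 = f(L/D)V²/2g = 0.7462 m
Series → Q common, losses add: H = Σh = 55.47 m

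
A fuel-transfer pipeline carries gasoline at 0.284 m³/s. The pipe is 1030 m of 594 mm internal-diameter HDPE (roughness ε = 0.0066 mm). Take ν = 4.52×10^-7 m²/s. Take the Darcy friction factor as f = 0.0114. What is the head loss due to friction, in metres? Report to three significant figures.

V = 4Q/(πD²) = 4·0.284/(π·0.594²) = 1.025 m/s
h_f = f(L/D)V²/(2g) = 0.01140·(1030/0.594)·1.025²/(2·9.81) = 1.058 m

h_f ≈ 1.06 m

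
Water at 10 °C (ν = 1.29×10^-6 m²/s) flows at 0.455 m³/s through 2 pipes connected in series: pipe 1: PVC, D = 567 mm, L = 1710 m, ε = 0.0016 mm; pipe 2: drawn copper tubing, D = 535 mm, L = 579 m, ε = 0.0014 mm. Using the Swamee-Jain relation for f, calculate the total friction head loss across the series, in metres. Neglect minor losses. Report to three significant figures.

H ≈ 8.77 m

Pipe 1: V = 1.802 m/s, Re = 7.92×10^5, ε/D = 2.82×10^-6, f = 0.01214, h_1 = f(L/D)V²/2g = 6.059 m
Pipe 2: V = 2.024 m/s, Re = 8.39×10^5, ε/D = 2.62×10^-6, f = 0.01202, h_2 = f(L/D)V²/2g = 2.715 m
Series → Q common, losses add: H = Σh = 8.774 m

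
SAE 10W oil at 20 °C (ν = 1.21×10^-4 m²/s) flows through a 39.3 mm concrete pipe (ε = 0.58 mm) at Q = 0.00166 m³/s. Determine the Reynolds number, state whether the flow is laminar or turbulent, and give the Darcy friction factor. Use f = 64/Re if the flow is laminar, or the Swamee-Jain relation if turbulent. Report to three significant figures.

Re ≈ 444; laminar; f = 64/Re ≈ 0.144

V = 4Q/(πD²) = 1.368 m/s
Re = VD/ν = 1.368·0.0393/1.21×10^-4 = 444
Re < 2300 → laminar → f = 64/Re = 0.1440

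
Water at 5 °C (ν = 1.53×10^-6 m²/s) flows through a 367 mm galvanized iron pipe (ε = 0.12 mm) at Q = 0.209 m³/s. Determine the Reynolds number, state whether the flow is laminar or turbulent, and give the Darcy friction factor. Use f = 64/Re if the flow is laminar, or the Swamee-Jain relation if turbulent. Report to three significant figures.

V = 4Q/(πD²) = 1.976 m/s
Re = VD/ν = 1.976·0.367/1.53×10^-6 = 4.74×10^5
Re > 4000 → turbulent; ε/D = 3.27×10^-4
Swamee-Jain: f = 0.01664

Re ≈ 4.74×10^5; turbulent; f ≈ 0.0166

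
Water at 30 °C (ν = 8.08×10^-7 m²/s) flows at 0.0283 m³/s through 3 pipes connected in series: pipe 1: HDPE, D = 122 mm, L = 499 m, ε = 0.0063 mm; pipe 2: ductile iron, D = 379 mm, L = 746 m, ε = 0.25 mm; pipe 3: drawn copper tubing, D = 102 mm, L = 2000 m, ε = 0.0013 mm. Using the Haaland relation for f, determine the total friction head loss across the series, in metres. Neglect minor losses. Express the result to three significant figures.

H ≈ 180 m

Pipe 1: V = 2.421 m/s, Re = 3.66×10^5, ε/D = 5.16×10^-5, f = 0.01434, h_1 = f(L/D)V²/2g = 17.52 m
Pipe 2: V = 0.2509 m/s, Re = 1.18×10^5, ε/D = 6.60×10^-4, f = 0.02035, h_2 = f(L/D)V²/2g = 0.1285 m
Pipe 3: V = 3.463 m/s, Re = 4.37×10^5, ε/D = 1.27×10^-5, f = 0.01352, h_3 = f(L/D)V²/2g = 162.0 m
Series → Q common, losses add: H = Σh = 179.7 m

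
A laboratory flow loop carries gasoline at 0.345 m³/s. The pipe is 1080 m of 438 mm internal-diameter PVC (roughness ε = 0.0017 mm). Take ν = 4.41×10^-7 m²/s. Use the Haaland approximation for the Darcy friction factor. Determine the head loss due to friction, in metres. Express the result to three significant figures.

h_f ≈ 6.76 m

V = 4Q/(πD²) = 4·0.345/(π·0.438²) = 2.290 m/s
Re = VD/ν = 2.290·0.438/4.41×10^-7 = 2.27×10^6 → turbulent
ε/D = 0.0017/438 = 3.88×10^-6
Haaland: f = 0.01025
h_f = f(L/D)V²/(2g) = 0.01025·(1080/0.438)·2.290²/(2·9.81) = 6.757 m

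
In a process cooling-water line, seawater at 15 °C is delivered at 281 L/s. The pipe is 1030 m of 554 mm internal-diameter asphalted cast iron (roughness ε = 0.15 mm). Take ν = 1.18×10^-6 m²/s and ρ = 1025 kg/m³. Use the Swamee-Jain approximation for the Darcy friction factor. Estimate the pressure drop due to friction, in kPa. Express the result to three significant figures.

V = 4Q/(πD²) = 4·0.281/(π·0.554²) = 1.166 m/s
Re = VD/ν = 1.166·0.554/1.18×10^-6 = 5.47×10^5 → turbulent
ε/D = 0.15/554 = 2.71×10^-4
Swamee-Jain: f = 0.01603
h_f = f(L/D)V²/(2g) = 0.01603·(1030/0.554)·1.166²/(2·9.81) = 2.064 m
Δp = ρg·h_f = 1025·9.81·2.064 = 20.76 kPa

Δp ≈ 20.8 kPa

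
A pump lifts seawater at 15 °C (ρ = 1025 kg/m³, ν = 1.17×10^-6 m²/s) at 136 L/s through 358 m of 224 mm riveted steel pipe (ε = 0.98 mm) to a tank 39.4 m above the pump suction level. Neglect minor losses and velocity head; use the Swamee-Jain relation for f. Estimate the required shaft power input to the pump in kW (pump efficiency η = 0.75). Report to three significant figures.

V = 4Q/(πD²) = 3.451 m/s; Re = 6.61×10^5; ε/D = 0.00437; f = 0.02942
h_f = f(L/D)V²/2g = 28.54 m
Total head H = z + h_f = 39.4 + 28.54 = 67.94 m
P_hyd = ρgQH = 1025·9.81·0.136·67.94 = 92.91 kW
P_shaft = P_hyd/η = 92.91/0.75 = 123.9 kW

P_shaft ≈ 124 kW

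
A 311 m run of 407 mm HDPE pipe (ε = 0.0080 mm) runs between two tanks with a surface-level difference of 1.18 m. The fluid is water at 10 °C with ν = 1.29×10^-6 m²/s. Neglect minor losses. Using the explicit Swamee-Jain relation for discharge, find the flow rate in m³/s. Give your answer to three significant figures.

Q ≈ 0.194 m³/s

Swamee-Jain (Type II): Q = -0.965·√(gD⁵h_f/L)·ln[ε/(3.7D) + √(3.17ν²L/(gD³h_f))]
√(gD⁵h_f/L) = √(9.81·0.407⁵·1.18/311) = 0.02039
ε/(3.7D) = 5.31×10^-6; √(3.17ν²L/(gD³h_f)) = 4.58×10^-5
Q = -0.965·0.02039·ln(5.116×10^-5) = 0.1944 m³/s
Check: V = 1.49 m/s, Re = 4.71×10^5, f = 0.01353, h_f = 1.18 m ≈ 1.18 m ✓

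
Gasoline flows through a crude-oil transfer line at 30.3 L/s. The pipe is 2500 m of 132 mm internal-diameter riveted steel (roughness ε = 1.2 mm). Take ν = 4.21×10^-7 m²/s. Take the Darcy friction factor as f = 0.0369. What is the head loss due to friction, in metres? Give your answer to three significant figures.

h_f ≈ 175 m

V = 4Q/(πD²) = 4·0.0303/(π·0.132²) = 2.214 m/s
h_f = f(L/D)V²/(2g) = 0.03690·(2500/0.132)·2.214²/(2·9.81) = 174.6 m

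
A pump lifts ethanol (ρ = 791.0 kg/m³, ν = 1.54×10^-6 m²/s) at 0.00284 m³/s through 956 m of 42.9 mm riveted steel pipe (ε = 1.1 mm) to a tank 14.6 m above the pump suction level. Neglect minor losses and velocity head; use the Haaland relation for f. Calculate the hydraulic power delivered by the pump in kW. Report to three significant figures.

P_hyd ≈ 5.57 kW

V = 4Q/(πD²) = 1.965 m/s; Re = 5.47×10^4; ε/D = 0.0256; f = 0.05434
h_f = f(L/D)V²/2g = 238.2 m
Total head H = z + h_f = 14.6 + 238.2 = 252.8 m
P_hyd = ρgQH = 791.0·9.81·0.00284·252.8 = 5.572 kW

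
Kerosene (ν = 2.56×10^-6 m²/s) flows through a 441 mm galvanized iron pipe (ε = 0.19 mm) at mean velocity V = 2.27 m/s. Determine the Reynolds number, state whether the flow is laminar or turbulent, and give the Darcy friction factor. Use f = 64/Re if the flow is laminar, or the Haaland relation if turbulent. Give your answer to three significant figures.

Re = VD/ν = 2.270·0.441/2.56×10^-6 = 3.91×10^5
Re > 4000 → turbulent; ε/D = 4.31×10^-4
Haaland: f = 0.01735

Re ≈ 3.91×10^5; turbulent; f ≈ 0.0174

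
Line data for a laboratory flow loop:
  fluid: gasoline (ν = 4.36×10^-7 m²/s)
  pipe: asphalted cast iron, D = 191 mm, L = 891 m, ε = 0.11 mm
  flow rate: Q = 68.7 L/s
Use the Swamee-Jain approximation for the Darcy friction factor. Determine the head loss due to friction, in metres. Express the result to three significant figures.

h_f ≈ 24.3 m

V = 4Q/(πD²) = 4·0.0687/(π·0.191²) = 2.398 m/s
Re = VD/ν = 2.398·0.191/4.36×10^-7 = 1.05×10^6 → turbulent
ε/D = 0.11/191 = 5.76×10^-4
Swamee-Jain: f = 0.01777
h_f = f(L/D)V²/(2g) = 0.01777·(891/0.191)·2.398²/(2·9.81) = 24.29 m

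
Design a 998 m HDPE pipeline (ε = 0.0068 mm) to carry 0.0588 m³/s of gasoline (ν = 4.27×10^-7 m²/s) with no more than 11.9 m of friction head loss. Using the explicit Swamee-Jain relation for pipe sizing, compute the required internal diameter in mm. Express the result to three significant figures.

D ≈ 199 mm

Swamee-Jain (Type III): D = 0.66·[ε^1.25·(LQ²/(gh_f))^4.75 + ν·Q^9.4·(L/(gh_f))^5.2]^0.04
LQ²/(gh_f) = 0.02956; L/(gh_f) = 8.549
Term 1 = ε^1.25·(…)^4.75 = 1.89×10^-14; Term 2 = ν·Q^9.4·(…)^5.2 = 8.10×10^-14
D = 0.66·(1.89×10^-14 + 8.10×10^-14)^0.04 = 0.1993 m = 199 mm
Check: V = 1.88 m/s, Re = 8.80×10^5, f = 0.01258, h_f = 11.4 m ≈ 11.9 m ✓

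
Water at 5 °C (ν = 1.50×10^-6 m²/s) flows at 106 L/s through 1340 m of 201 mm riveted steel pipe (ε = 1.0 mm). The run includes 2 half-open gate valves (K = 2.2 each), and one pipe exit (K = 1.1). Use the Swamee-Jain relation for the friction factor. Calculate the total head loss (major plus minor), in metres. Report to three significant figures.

V = 4Q/(πD²) = 3.341 m/s; V²/2g = 0.5688 m
Re = 4.48×10^5, ε/D = 0.00498 → f = 0.03064 (Swamee-Jain)
Major: h_f = f(L/D)·V²/2g = 0.03064·6667·0.5688 = 116.2 m
Minor: ΣK = 5.50; h_m = ΣK·V²/2g = 3.128 m
Total H_L = 116.2 + 3.128 = 119.3 m

H_L ≈ 119 m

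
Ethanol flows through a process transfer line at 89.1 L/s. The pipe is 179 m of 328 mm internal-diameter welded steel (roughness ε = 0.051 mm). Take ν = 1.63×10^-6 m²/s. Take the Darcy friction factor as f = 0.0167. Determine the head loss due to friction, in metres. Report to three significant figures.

h_f ≈ 0.517 m

V = 4Q/(πD²) = 4·0.0891/(π·0.328²) = 1.054 m/s
h_f = f(L/D)V²/(2g) = 0.01670·(179/0.328)·1.054²/(2·9.81) = 0.5165 m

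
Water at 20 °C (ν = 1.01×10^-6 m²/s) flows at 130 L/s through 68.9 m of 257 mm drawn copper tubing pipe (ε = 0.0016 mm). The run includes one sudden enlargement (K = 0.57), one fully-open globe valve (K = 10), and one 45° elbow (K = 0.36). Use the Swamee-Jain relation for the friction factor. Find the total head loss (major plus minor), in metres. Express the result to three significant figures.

V = 4Q/(πD²) = 2.506 m/s; V²/2g = 0.3201 m
Re = 6.38×10^5, ε/D = 6.23×10^-6 → f = 0.01266 (Swamee-Jain)
Major: h_f = f(L/D)·V²/2g = 0.01266·268.1·0.3201 = 1.086 m
Minor: ΣK = 10.9; h_m = ΣK·V²/2g = 3.499 m
Total H_L = 1.086 + 3.499 = 4.585 m

H_L ≈ 4.58 m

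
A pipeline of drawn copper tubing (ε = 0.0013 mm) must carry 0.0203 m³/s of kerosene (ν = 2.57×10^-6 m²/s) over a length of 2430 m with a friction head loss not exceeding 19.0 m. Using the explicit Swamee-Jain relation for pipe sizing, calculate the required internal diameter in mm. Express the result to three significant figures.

D ≈ 155 mm

Swamee-Jain (Type III): D = 0.66·[ε^1.25·(LQ²/(gh_f))^4.75 + ν·Q^9.4·(L/(gh_f))^5.2]^0.04
LQ²/(gh_f) = 0.005372; L/(gh_f) = 13.04
Term 1 = ε^1.25·(…)^4.75 = 7.26×10^-19; Term 2 = ν·Q^9.4·(…)^5.2 = 1.99×10^-16
D = 0.66·(7.26×10^-19 + 1.99×10^-16)^0.04 = 0.1554 m = 155 mm
Check: V = 1.07 m/s, Re = 6.47×10^4, f = 0.01965, h_f = 17.9 m ≈ 19.0 m ✓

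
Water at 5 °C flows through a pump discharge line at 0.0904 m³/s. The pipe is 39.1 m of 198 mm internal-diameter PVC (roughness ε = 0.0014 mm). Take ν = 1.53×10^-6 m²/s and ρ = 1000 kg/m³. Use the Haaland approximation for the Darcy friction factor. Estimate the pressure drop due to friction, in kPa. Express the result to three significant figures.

Δp ≈ 11.7 kPa

V = 4Q/(πD²) = 4·0.0904/(π·0.198²) = 2.936 m/s
Re = VD/ν = 2.936·0.198/1.53×10^-6 = 3.80×10^5 → turbulent
ε/D = 0.0014/198 = 7.07×10^-6
Haaland: f = 0.01379
h_f = f(L/D)V²/(2g) = 0.01379·(39.1/0.198)·2.936²/(2·9.81) = 1.197 m
Δp = ρg·h_f = 1000·9.81·1.197 = 11.74 kPa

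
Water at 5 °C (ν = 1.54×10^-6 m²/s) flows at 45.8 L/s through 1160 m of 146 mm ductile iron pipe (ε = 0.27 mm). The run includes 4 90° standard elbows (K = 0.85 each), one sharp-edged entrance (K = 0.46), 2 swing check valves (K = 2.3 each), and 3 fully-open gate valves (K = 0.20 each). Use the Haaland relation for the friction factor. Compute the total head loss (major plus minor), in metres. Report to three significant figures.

V = 4Q/(πD²) = 2.736 m/s; V²/2g = 0.3815 m
Re = 2.59×10^5, ε/D = 0.00185 → f = 0.02363 (Haaland)
Major: h_f = f(L/D)·V²/2g = 0.02363·7945·0.3815 = 71.62 m
Minor: ΣK = 9.06; h_m = ΣK·V²/2g = 3.456 m
Total H_L = 71.62 + 3.456 = 75.07 m

H_L ≈ 75.1 m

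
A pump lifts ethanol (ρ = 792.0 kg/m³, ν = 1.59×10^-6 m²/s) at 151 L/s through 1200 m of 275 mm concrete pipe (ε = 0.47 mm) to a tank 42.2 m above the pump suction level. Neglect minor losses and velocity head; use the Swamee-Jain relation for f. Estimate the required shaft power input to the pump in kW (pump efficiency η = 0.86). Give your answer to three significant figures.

P_shaft ≈ 103 kW

V = 4Q/(πD²) = 2.542 m/s; Re = 4.40×10^5; ε/D = 0.00171; f = 0.02306
h_f = f(L/D)V²/2g = 33.15 m
Total head H = z + h_f = 42.2 + 33.15 = 75.35 m
P_hyd = ρgQH = 792.0·9.81·0.151·75.35 = 88.40 kW
P_shaft = P_hyd/η = 88.40/0.86 = 102.8 kW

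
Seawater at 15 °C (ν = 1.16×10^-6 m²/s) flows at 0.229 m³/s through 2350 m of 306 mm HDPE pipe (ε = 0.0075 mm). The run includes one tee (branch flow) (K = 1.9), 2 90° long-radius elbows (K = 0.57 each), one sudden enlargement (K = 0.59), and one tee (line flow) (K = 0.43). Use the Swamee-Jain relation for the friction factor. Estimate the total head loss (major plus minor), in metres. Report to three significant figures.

V = 4Q/(πD²) = 3.114 m/s; V²/2g = 0.4942 m
Re = 8.21×10^5, ε/D = 2.45×10^-5 → f = 0.01251 (Swamee-Jain)
Major: h_f = f(L/D)·V²/2g = 0.01251·7680·0.4942 = 47.49 m
Minor: ΣK = 4.06; h_m = ΣK·V²/2g = 2.006 m
Total H_L = 47.49 + 2.006 = 49.50 m

H_L ≈ 49.5 m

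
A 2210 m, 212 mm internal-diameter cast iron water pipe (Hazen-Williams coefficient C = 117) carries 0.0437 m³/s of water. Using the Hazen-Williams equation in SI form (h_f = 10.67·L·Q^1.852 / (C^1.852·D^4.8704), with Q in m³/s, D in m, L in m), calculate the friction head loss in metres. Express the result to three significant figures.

h_f ≈ 20.2 m

h_f = 10.67·2210·0.0437^1.852 / (117^1.852·0.212^4.8704) = 20.21 m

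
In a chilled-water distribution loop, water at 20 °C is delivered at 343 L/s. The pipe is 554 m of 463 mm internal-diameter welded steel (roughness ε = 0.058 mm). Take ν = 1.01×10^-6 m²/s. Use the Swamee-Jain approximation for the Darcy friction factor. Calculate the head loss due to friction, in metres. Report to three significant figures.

V = 4Q/(πD²) = 4·0.343/(π·0.463²) = 2.037 m/s
Re = VD/ν = 2.037·0.463/1.01×10^-6 = 9.34×10^5 → turbulent
ε/D = 0.058/463 = 1.25×10^-4
Swamee-Jain: f = 0.01394
h_f = f(L/D)V²/(2g) = 0.01394·(554/0.463)·2.037²/(2·9.81) = 3.528 m

h_f ≈ 3.53 m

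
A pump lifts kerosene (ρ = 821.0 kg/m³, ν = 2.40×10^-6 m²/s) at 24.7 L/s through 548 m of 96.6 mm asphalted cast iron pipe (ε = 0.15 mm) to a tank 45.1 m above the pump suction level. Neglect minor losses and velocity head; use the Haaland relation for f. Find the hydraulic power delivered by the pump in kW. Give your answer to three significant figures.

P_hyd ≈ 24.2 kW

V = 4Q/(πD²) = 3.370 m/s; Re = 1.36×10^5; ε/D = 0.00155; f = 0.02330
h_f = f(L/D)V²/2g = 76.52 m
Total head H = z + h_f = 45.1 + 76.52 = 121.6 m
P_hyd = ρgQH = 821.0·9.81·0.0247·121.6 = 24.19 kW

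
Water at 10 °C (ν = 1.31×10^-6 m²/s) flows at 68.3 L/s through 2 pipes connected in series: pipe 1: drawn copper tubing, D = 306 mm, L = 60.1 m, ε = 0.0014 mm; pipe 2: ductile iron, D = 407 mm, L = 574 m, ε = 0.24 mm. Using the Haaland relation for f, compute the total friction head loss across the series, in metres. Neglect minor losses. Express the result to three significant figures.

H ≈ 0.517 m

Pipe 1: V = 0.9287 m/s, Re = 2.17×10^5, ε/D = 4.58×10^-6, f = 0.01528, h_1 = f(L/D)V²/2g = 0.1320 m
Pipe 2: V = 0.5250 m/s, Re = 1.63×10^5, ε/D = 5.90×10^-4, f = 0.01942, h_2 = f(L/D)V²/2g = 0.3848 m
Series → Q common, losses add: H = Σh = 0.5168 m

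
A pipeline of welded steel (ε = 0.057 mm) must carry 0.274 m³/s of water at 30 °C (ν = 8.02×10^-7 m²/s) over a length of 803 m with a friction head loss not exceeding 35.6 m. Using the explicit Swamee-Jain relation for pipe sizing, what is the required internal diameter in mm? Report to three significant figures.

Swamee-Jain (Type III): D = 0.66·[ε^1.25·(LQ²/(gh_f))^4.75 + ν·Q^9.4·(L/(gh_f))^5.2]^0.04
LQ²/(gh_f) = 0.1726; L/(gh_f) = 2.299
Term 1 = ε^1.25·(…)^4.75 = 1.18×10^-9; Term 2 = ν·Q^9.4·(…)^5.2 = 3.16×10^-10
D = 0.66·(1.18×10^-9 + 3.16×10^-10)^0.04 = 0.2928 m = 293 mm
Check: V = 4.07 m/s, Re = 1.49×10^6, f = 0.01442, h_f = 33.4 m ≈ 35.6 m ✓

D ≈ 293 mm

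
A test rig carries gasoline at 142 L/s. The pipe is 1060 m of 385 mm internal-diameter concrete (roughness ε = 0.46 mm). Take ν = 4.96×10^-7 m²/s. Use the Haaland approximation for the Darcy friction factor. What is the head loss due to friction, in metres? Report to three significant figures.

V = 4Q/(πD²) = 4·0.142/(π·0.385²) = 1.220 m/s
Re = VD/ν = 1.220·0.385/4.96×10^-7 = 9.47×10^5 → turbulent
ε/D = 0.46/385 = 0.00119
Haaland: f = 0.02080
h_f = f(L/D)V²/(2g) = 0.02080·(1060/0.385)·1.220²/(2·9.81) = 4.343 m

h_f ≈ 4.34 m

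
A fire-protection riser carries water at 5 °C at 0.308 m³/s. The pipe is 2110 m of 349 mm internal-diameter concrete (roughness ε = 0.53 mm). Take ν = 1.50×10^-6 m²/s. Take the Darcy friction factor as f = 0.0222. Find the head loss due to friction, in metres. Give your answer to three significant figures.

h_f ≈ 70.9 m

V = 4Q/(πD²) = 4·0.308/(π·0.349²) = 3.220 m/s
h_f = f(L/D)V²/(2g) = 0.02220·(2110/0.349)·3.220²/(2·9.81) = 70.91 m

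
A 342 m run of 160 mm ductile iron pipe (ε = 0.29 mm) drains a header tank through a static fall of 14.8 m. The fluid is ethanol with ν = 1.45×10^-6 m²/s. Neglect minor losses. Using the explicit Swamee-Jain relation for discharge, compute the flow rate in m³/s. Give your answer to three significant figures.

Swamee-Jain (Type II): Q = -0.965·√(gD⁵h_f/L)·ln[ε/(3.7D) + √(3.17ν²L/(gD³h_f))]
√(gD⁵h_f/L) = √(9.81·0.160⁵·14.8/342) = 0.006672
ε/(3.7D) = 4.90×10^-4; √(3.17ν²L/(gD³h_f)) = 6.19×10^-5
Q = -0.965·0.006672·ln(5.518×10^-4) = 0.04830 m³/s
Check: V = 2.40 m/s, Re = 2.65×10^5, f = 0.02370, h_f = 14.9 m ≈ 14.8 m ✓

Q ≈ 0.0483 m³/s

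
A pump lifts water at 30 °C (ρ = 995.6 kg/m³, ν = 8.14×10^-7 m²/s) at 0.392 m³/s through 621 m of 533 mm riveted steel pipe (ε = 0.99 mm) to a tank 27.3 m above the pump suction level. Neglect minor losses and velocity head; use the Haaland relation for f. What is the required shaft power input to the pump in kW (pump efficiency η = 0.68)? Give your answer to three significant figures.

P_shaft ≈ 178 kW

V = 4Q/(πD²) = 1.757 m/s; Re = 1.15×10^6; ε/D = 0.00186; f = 0.02316
h_f = f(L/D)V²/2g = 4.245 m
Total head H = z + h_f = 27.3 + 4.245 = 31.55 m
P_hyd = ρgQH = 995.6·9.81·0.392·31.55 = 120.8 kW
P_shaft = P_hyd/η = 120.8/0.68 = 177.6 kW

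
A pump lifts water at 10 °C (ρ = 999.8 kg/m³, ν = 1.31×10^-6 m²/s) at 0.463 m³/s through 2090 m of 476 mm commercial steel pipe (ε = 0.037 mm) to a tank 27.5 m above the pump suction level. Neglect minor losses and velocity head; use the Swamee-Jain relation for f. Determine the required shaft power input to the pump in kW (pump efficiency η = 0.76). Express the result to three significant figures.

P_shaft ≈ 284 kW

V = 4Q/(πD²) = 2.602 m/s; Re = 9.45×10^5; ε/D = 7.77×10^-5; f = 0.01323
h_f = f(L/D)V²/2g = 20.05 m
Total head H = z + h_f = 27.5 + 20.05 = 47.55 m
P_hyd = ρgQH = 999.8·9.81·0.463·47.55 = 215.9 kW
P_shaft = P_hyd/η = 215.9/0.76 = 284.1 kW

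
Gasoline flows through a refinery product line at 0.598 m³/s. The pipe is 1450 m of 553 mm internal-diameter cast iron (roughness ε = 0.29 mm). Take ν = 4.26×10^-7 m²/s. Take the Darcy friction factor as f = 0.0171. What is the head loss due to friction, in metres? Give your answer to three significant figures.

V = 4Q/(πD²) = 4·0.598/(π·0.553²) = 2.490 m/s
h_f = f(L/D)V²/(2g) = 0.01710·(1450/0.553)·2.490²/(2·9.81) = 14.17 m

h_f ≈ 14.2 m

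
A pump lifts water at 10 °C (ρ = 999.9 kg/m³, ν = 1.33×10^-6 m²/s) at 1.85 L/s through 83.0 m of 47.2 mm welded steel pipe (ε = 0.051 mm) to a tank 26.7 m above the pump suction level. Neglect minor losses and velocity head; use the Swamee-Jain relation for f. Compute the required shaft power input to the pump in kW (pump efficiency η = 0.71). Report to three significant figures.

P_shaft ≈ 0.748 kW

V = 4Q/(πD²) = 1.057 m/s; Re = 3.75×10^4; ε/D = 0.00108; f = 0.02542
h_f = f(L/D)V²/2g = 2.546 m
Total head H = z + h_f = 26.7 + 2.546 = 29.25 m
P_hyd = ρgQH = 999.9·9.81·0.00185·29.25 = 0.5307 kW
P_shaft = P_hyd/η = 0.5307/0.71 = 0.7475 kW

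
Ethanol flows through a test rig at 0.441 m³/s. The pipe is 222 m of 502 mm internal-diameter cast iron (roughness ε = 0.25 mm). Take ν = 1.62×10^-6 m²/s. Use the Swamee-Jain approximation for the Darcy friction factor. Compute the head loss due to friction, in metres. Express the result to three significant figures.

h_f ≈ 1.96 m

V = 4Q/(πD²) = 4·0.441/(π·0.502²) = 2.228 m/s
Re = VD/ν = 2.228·0.502/1.62×10^-6 = 6.90×10^5 → turbulent
ε/D = 0.25/502 = 4.98×10^-4
Swamee-Jain: f = 0.01751
h_f = f(L/D)V²/(2g) = 0.01751·(222/0.502)·2.228²/(2·9.81) = 1.959 m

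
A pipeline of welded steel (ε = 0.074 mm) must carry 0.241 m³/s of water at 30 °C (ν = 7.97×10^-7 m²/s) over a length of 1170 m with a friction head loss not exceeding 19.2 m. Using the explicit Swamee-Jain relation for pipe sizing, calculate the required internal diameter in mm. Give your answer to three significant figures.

D ≈ 342 mm

Swamee-Jain (Type III): D = 0.66·[ε^1.25·(LQ²/(gh_f))^4.75 + ν·Q^9.4·(L/(gh_f))^5.2]^0.04
LQ²/(gh_f) = 0.3608; L/(gh_f) = 6.212
Term 1 = ε^1.25·(…)^4.75 = 5.41×10^-8; Term 2 = ν·Q^9.4·(…)^5.2 = 1.65×10^-8
D = 0.66·(5.41×10^-8 + 1.65×10^-8)^0.04 = 0.3416 m = 342 mm
Check: V = 2.63 m/s, Re = 1.13×10^6, f = 0.01486, h_f = 17.9 m ≈ 19.2 m ✓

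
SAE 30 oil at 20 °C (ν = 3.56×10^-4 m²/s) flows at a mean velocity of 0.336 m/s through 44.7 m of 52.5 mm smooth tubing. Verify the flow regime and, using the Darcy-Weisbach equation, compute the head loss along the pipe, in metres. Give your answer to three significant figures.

h_f ≈ 6.33 m

Re = VD/ν = 0.336·0.05250/3.56×10^-4 = 49.6 → laminar (Re < 2300)
f = 64/Re = 1.292
h_f = f(L/D)V²/(2g) = 1.292·(44.7/0.05250)·0.336²/(2·9.81) = 6.328 m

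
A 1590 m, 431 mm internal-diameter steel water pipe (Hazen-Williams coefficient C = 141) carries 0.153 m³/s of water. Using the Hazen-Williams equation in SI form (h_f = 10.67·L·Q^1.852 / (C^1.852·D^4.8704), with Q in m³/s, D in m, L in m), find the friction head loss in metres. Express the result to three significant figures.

h_f ≈ 3.31 m

h_f = 10.67·1590·0.153^1.852 / (141^1.852·0.431^4.8704) = 3.307 m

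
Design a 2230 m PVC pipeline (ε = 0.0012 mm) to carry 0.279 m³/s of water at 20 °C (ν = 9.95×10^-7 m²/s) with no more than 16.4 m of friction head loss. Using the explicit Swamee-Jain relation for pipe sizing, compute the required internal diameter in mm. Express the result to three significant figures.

Swamee-Jain (Type III): D = 0.66·[ε^1.25·(LQ²/(gh_f))^4.75 + ν·Q^9.4·(L/(gh_f))^5.2]^0.04
LQ²/(gh_f) = 1.079; L/(gh_f) = 13.86
Term 1 = ε^1.25·(…)^4.75 = 5.70×10^-8; Term 2 = ν·Q^9.4·(…)^5.2 = 5.29×10^-6
D = 0.66·(5.70×10^-8 + 5.29×10^-6)^0.04 = 0.4061 m = 406 mm
Check: V = 2.15 m/s, Re = 8.79×10^5, f = 0.01193, h_f = 15.5 m ≈ 16.4 m ✓

D ≈ 406 mm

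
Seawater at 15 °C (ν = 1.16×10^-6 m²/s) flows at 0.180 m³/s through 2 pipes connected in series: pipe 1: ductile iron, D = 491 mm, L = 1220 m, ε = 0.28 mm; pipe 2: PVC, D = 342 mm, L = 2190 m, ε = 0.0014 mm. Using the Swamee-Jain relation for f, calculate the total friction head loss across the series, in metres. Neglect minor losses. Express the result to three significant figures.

H ≈ 18.2 m

Pipe 1: V = 0.9506 m/s, Re = 4.02×10^5, ε/D = 5.70×10^-4, f = 0.01840, h_1 = f(L/D)V²/2g = 2.106 m
Pipe 2: V = 1.959 m/s, Re = 5.78×10^5, ε/D = 4.09×10^-6, f = 0.01283, h_2 = f(L/D)V²/2g = 16.08 m
Series → Q common, losses add: H = Σh = 18.18 m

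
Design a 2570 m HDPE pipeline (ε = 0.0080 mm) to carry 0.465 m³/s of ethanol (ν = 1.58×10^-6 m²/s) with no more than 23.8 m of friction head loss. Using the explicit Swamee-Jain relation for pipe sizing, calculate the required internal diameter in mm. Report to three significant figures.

Swamee-Jain (Type III): D = 0.66·[ε^1.25·(LQ²/(gh_f))^4.75 + ν·Q^9.4·(L/(gh_f))^5.2]^0.04
LQ²/(gh_f) = 2.380; L/(gh_f) = 11.01
Term 1 = ε^1.25·(…)^4.75 = 2.62×10^-5; Term 2 = ν·Q^9.4·(…)^5.2 = 3.09×10^-4
D = 0.66·(2.62×10^-5 + 3.09×10^-4)^0.04 = 0.4792 m = 479 mm
Check: V = 2.58 m/s, Re = 7.82×10^5, f = 0.01245, h_f = 22.6 m ≈ 23.8 m ✓

D ≈ 479 mm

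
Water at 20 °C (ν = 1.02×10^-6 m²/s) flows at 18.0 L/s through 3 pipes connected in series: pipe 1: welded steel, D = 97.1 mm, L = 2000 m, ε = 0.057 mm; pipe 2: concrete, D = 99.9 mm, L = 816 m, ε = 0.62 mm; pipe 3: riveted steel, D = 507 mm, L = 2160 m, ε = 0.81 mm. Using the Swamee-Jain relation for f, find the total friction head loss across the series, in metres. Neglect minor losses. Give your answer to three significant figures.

H ≈ 191 m

Pipe 1: V = 2.431 m/s, Re = 2.31×10^5, ε/D = 5.87×10^-4, f = 0.01915, h_1 = f(L/D)V²/2g = 118.8 m
Pipe 2: V = 2.296 m/s, Re = 2.25×10^5, ε/D = 0.00621, f = 0.03298, h_2 = f(L/D)V²/2g = 72.40 m
Pipe 3: V = 0.08916 m/s, Re = 4.43×10^4, ε/D = 0.00160, f = 0.02615, h_3 = f(L/D)V²/2g = 0.04514 m
Series → Q common, losses add: H = Σh = 191.3 m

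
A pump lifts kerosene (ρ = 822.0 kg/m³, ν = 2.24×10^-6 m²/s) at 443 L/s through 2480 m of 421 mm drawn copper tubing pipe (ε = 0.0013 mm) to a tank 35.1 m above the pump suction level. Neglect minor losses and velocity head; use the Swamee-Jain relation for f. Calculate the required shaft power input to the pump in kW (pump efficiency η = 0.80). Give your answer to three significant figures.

P_shaft ≈ 330 kW

V = 4Q/(πD²) = 3.182 m/s; Re = 5.98×10^5; ε/D = 3.09×10^-6; f = 0.01274
h_f = f(L/D)V²/2g = 38.73 m
Total head H = z + h_f = 35.1 + 38.73 = 73.83 m
P_hyd = ρgQH = 822.0·9.81·0.443·73.83 = 263.7 kW
P_shaft = P_hyd/η = 263.7/0.80 = 329.7 kW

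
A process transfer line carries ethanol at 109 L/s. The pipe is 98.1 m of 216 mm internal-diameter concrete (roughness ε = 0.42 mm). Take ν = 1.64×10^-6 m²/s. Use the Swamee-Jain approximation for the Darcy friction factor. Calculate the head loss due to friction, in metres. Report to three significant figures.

h_f ≈ 4.89 m

V = 4Q/(πD²) = 4·0.109/(π·0.216²) = 2.975 m/s
Re = VD/ν = 2.975·0.216/1.64×10^-6 = 3.92×10^5 → turbulent
ε/D = 0.42/216 = 0.00194
Swamee-Jain: f = 0.02385
h_f = f(L/D)V²/(2g) = 0.02385·(98.1/0.216)·2.975²/(2·9.81) = 4.885 m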